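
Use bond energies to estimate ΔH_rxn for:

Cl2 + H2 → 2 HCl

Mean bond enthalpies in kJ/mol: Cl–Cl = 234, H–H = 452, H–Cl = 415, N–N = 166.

Bonds broken (reactants):
  Cl–Cl: 1 × 234 = 234
  H–H: 1 × 452 = 452
  Σ(broken) = 686 kJ
Bonds formed (products):
  H–Cl: 2 × 415 = 830
  Σ(formed) = 830 kJ
ΔH = Σ(broken) − Σ(formed) = 686 − 830 = −144 kJ

ΔH ≈ −144 kJ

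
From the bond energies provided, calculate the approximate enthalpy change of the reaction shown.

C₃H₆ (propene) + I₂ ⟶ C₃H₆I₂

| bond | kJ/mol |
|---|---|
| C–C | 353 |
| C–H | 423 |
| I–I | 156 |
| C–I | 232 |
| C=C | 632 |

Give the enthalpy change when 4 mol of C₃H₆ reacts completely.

ΔH = −116 kJ

Bonds broken (reactants):
  C–C: 1 × 353 = 353
  C–H: 6 × 423 = 2538
  C=C: 1 × 632 = 632
  I–I: 1 × 156 = 156
  Σ(broken) = 3679 kJ
Bonds formed (products):
  C–C: 2 × 353 = 706
  C–H: 6 × 423 = 2538
  C–I: 2 × 232 = 464
  Σ(formed) = 3708 kJ
ΔH = Σ(broken) − Σ(formed) = 3679 − 3708 = −29 kJ
For 4× the reaction as written: 4 × (−29) = −116 kJ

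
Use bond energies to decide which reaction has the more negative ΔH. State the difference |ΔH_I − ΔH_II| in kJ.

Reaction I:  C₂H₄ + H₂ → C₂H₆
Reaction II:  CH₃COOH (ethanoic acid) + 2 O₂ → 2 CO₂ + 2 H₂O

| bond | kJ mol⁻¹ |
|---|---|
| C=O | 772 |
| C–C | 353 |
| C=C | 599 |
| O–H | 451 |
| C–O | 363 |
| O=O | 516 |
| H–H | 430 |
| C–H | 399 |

Reaction I:
  Bonds broken (reactants):
    C–H: 4 × 399 = 1596
    C=C: 1 × 599 = 599
    H–H: 1 × 430 = 430
    Σ(broken) = 2625 kJ
  Bonds formed (products):
    C–C: 1 × 353 = 353
    C–H: 6 × 399 = 2394
    Σ(formed) = 2747 kJ
  ΔH_I = 2625 − 2747 = −122 kJ
Reaction II:
  Bonds broken (reactants):
    C–C: 1 × 353 = 353
    C–H: 3 × 399 = 1197
    C–O: 1 × 363 = 363
    C=O: 1 × 772 = 772
    O–H: 1 × 451 = 451
    O=O: 2 × 516 = 1032
    Σ(broken) = 4168 kJ
  Bonds formed (products):
    C=O: 4 × 772 = 3088
    O–H: 4 × 451 = 1804
    Σ(formed) = 4892 kJ
  ΔH_II = 4168 − 4892 = −724 kJ
ΔH_I − ΔH_II = +602 kJ, so reaction II has the more negative ΔH; |ΔH_I − ΔH_II| = 602 kJ.

Reaction II, by 602 kJ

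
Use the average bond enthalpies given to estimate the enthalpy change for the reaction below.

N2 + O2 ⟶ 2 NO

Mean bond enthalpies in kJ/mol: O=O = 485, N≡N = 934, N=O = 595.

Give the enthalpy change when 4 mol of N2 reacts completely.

Bonds broken (reactants):
  N≡N: 1 × 934 = 934
  O=O: 1 × 485 = 485
  Σ(broken) = 1419 kJ
Bonds formed (products):
  N=O: 2 × 595 = 1190
  Σ(formed) = 1190 kJ
ΔH = Σ(broken) − Σ(formed) = 1419 − 1190 = +229 kJ
For 4× the reaction as written: 4 × (+229) = +916 kJ

ΔH = +916 kJ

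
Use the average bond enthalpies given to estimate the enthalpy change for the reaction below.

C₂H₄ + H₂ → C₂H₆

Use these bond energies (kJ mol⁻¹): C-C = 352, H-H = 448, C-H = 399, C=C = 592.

ΔH ≈ −110 kJ

Bonds broken (reactants):
  C-H: 4 × 399 = 1596
  C=C: 1 × 592 = 592
  H-H: 1 × 448 = 448
  Σ(broken) = 2636 kJ
Bonds formed (products):
  C-C: 1 × 352 = 352
  C-H: 6 × 399 = 2394
  Σ(formed) = 2746 kJ
ΔH = Σ(broken) − Σ(formed) = 2636 − 2746 = −110 kJ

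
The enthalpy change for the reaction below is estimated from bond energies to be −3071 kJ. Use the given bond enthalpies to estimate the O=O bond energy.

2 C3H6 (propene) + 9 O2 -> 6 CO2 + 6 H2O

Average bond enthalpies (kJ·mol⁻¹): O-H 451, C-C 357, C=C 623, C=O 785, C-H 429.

D(O=O) ≈ 517 kJ/mol

Let D be the O=O bond energy.
Σ(broken) = 2×357 + 12×429 + 2×623 + 9×D = 7108 + 9D
Σ(formed) = 12×785 + 12×451 = 14832
ΔH = Σ(broken) − Σ(formed) = (7108 + 9D) − (14832) = −7724 + 9D
Setting this equal to −3071 kJ gives 9D = 4653, so D = 517 kJ/mol.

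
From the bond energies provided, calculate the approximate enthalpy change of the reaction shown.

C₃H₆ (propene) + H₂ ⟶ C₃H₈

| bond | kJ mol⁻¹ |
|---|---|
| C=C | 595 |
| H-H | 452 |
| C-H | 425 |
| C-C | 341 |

Bonds broken (reactants):
  C-C: 1 × 341 = 341
  C-H: 6 × 425 = 2550
  C=C: 1 × 595 = 595
  H-H: 1 × 452 = 452
  Σ(broken) = 3938 kJ
Bonds formed (products):
  C-C: 2 × 341 = 682
  C-H: 8 × 425 = 3400
  Σ(formed) = 4082 kJ
ΔH = Σ(broken) − Σ(formed) = 3938 − 4082 = −144 kJ

ΔH ≈ −144 kJ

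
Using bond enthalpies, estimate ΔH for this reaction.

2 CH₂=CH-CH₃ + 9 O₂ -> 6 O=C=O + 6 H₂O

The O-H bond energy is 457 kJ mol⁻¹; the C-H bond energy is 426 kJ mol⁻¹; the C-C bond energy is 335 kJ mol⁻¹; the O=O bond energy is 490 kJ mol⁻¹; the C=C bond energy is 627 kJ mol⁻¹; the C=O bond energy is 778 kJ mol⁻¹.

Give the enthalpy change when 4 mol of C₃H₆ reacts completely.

Bonds broken (reactants):
  C-C: 2 × 335 = 670
  C-H: 12 × 426 = 5112
  C=C: 2 × 627 = 1254
  O=O: 9 × 490 = 4410
  Σ(broken) = 11446 kJ
Bonds formed (products):
  C=O: 12 × 778 = 9336
  O-H: 12 × 457 = 5484
  Σ(formed) = 14820 kJ
ΔH = Σ(broken) − Σ(formed) = 11446 − 14820 = −3374 kJ
For 2× the reaction as written: 2 × (−3374) = −6748 kJ

ΔH = −6748 kJ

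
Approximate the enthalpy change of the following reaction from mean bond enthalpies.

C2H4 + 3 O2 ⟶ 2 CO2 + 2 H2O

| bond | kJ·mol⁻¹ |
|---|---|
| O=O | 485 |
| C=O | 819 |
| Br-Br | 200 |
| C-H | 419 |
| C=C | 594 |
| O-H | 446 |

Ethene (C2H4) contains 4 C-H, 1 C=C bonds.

Bonds broken (reactants):
  C-H: 4 × 419 = 1676
  C=C: 1 × 594 = 594
  O=O: 3 × 485 = 1455
  Σ(broken) = 3725 kJ
Bonds formed (products):
  C=O: 4 × 819 = 3276
  O-H: 4 × 446 = 1784
  Σ(formed) = 5060 kJ
ΔH = Σ(broken) − Σ(formed) = 3725 − 5060 = −1335 kJ

ΔH ≈ −1335 kJ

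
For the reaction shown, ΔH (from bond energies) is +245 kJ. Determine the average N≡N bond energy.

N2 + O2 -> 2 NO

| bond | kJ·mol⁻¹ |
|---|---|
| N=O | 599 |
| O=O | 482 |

Let D be the N≡N bond energy.
Σ(broken) = 1×D + 1×482 = 482 + D
Σ(formed) = 2×599 = 1198
ΔH = Σ(broken) − Σ(formed) = (482 + D) − (1198) = −716 + D
Setting this equal to +245 kJ gives D = 961 kJ/mol.

D(N≡N) ≈ 961 kJ/mol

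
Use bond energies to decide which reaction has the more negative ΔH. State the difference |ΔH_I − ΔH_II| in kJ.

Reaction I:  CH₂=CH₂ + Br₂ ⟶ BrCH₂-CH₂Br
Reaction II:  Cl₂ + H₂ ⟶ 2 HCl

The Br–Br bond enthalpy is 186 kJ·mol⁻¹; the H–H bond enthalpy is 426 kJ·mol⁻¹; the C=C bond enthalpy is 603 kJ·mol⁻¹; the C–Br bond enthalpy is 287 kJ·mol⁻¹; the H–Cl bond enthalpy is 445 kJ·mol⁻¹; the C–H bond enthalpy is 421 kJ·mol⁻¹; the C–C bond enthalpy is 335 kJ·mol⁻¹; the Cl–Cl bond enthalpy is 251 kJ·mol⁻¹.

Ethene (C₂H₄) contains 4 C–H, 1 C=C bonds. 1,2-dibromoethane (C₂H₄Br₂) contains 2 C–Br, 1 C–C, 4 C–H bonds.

Reaction I:
  Bonds broken (reactants):
    Br–Br: 1 × 186 = 186
    C–H: 4 × 421 = 1684
    C=C: 1 × 603 = 603
    Σ(broken) = 2473 kJ
  Bonds formed (products):
    C–Br: 2 × 287 = 574
    C–C: 1 × 335 = 335
    C–H: 4 × 421 = 1684
    Σ(formed) = 2593 kJ
  ΔH_I = 2473 − 2593 = −120 kJ
Reaction II:
  Bonds broken (reactants):
    Cl–Cl: 1 × 251 = 251
    H–H: 1 × 426 = 426
    Σ(broken) = 677 kJ
  Bonds formed (products):
    H–Cl: 2 × 445 = 890
    Σ(formed) = 890 kJ
  ΔH_II = 677 − 890 = −213 kJ
ΔH_I − ΔH_II = +93 kJ, so reaction II has the more negative ΔH; |ΔH_I − ΔH_II| = 93 kJ.

Reaction II, by 93 kJ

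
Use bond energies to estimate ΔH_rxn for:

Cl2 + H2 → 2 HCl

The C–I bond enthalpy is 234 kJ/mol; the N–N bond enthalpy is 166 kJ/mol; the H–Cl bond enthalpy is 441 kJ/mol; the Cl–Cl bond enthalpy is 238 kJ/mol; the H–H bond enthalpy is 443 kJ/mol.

Bonds broken (reactants):
  Cl–Cl: 1 × 238 = 238
  H–H: 1 × 443 = 443
  Σ(broken) = 681 kJ
Bonds formed (products):
  H–Cl: 2 × 441 = 882
  Σ(formed) = 882 kJ
ΔH = Σ(broken) − Σ(formed) = 681 − 882 = −201 kJ

ΔH ≈ −201 kJ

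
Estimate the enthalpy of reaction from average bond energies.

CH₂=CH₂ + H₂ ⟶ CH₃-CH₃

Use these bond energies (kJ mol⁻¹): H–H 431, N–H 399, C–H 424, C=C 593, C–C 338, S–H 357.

Bonds broken (reactants):
  C–H: 4 × 424 = 1696
  C=C: 1 × 593 = 593
  H–H: 1 × 431 = 431
  Σ(broken) = 2720 kJ
Bonds formed (products):
  C–C: 1 × 338 = 338
  C–H: 6 × 424 = 2544
  Σ(formed) = 2882 kJ
ΔH = Σ(broken) − Σ(formed) = 2720 − 2882 = −162 kJ

ΔH ≈ −162 kJ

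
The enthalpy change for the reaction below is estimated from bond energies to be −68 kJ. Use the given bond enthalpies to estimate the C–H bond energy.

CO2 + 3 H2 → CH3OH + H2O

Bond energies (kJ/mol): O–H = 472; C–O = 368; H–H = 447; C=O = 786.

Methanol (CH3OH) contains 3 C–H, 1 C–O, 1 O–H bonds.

D(C–H) ≈ 399 kJ/mol

Let D be the C–H bond energy.
Σ(broken) = 2×786 + 3×447 = 2913
Σ(formed) = 3×D + 1×368 + 3×472 = 1784 + 3D
ΔH = Σ(broken) − Σ(formed) = (2913) − (1784 + 3D) = +1129 − 3D
Setting this equal to −68 kJ gives 3D = 1197, so D = 399 kJ/mol.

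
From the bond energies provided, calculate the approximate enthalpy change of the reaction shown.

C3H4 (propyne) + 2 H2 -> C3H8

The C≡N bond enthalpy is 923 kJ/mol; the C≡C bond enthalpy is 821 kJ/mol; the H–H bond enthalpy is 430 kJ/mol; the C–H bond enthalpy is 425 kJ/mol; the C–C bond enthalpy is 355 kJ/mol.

ΔH ≈ −374 kJ

Bonds broken (reactants):
  C≡C: 1 × 821 = 821
  C–C: 1 × 355 = 355
  C–H: 4 × 425 = 1700
  H–H: 2 × 430 = 860
  Σ(broken) = 3736 kJ
Bonds formed (products):
  C–C: 2 × 355 = 710
  C–H: 8 × 425 = 3400
  Σ(formed) = 4110 kJ
ΔH = Σ(broken) − Σ(formed) = 3736 − 4110 = −374 kJ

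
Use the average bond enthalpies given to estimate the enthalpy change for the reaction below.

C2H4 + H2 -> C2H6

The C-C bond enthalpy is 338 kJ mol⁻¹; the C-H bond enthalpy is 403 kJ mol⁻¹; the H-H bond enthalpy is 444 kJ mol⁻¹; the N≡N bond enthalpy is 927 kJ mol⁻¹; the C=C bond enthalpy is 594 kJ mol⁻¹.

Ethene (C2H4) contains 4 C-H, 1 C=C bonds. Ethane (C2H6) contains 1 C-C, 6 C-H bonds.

ΔH ≈ −106 kJ

Bonds broken (reactants):
  C-H: 4 × 403 = 1612
  C=C: 1 × 594 = 594
  H-H: 1 × 444 = 444
  Σ(broken) = 2650 kJ
Bonds formed (products):
  C-C: 1 × 338 = 338
  C-H: 6 × 403 = 2418
  Σ(formed) = 2756 kJ
ΔH = Σ(broken) − Σ(formed) = 2650 − 2756 = −106 kJ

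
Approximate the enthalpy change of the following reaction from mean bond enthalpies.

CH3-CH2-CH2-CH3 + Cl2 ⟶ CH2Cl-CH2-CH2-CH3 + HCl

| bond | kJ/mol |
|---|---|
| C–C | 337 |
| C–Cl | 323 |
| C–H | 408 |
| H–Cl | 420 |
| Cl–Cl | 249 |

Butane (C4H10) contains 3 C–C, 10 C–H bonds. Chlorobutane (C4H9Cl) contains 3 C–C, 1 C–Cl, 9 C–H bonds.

ΔH ≈ −86 kJ

Bonds broken (reactants):
  C–C: 3 × 337 = 1011
  C–H: 10 × 408 = 4080
  Cl–Cl: 1 × 249 = 249
  Σ(broken) = 5340 kJ
Bonds formed (products):
  C–C: 3 × 337 = 1011
  C–Cl: 1 × 323 = 323
  C–H: 9 × 408 = 3672
  H–Cl: 1 × 420 = 420
  Σ(formed) = 5426 kJ
ΔH = Σ(broken) − Σ(formed) = 5340 − 5426 = −86 kJ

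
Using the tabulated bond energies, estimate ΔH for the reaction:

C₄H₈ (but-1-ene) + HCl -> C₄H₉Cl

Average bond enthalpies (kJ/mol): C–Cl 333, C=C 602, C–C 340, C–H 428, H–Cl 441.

ΔH ≈ −58 kJ

Bonds broken (reactants):
  C–C: 2 × 340 = 680
  C–H: 8 × 428 = 3424
  C=C: 1 × 602 = 602
  H–Cl: 1 × 441 = 441
  Σ(broken) = 5147 kJ
Bonds formed (products):
  C–C: 3 × 340 = 1020
  C–Cl: 1 × 333 = 333
  C–H: 9 × 428 = 3852
  Σ(formed) = 5205 kJ
ΔH = Σ(broken) − Σ(formed) = 5147 − 5205 = −58 kJ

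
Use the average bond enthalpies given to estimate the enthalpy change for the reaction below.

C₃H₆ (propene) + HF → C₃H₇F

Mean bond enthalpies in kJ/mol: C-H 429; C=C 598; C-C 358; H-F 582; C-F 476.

ΔH ≈ −83 kJ

Bonds broken (reactants):
  C-C: 1 × 358 = 358
  C-H: 6 × 429 = 2574
  C=C: 1 × 598 = 598
  H-F: 1 × 582 = 582
  Σ(broken) = 4112 kJ
Bonds formed (products):
  C-C: 2 × 358 = 716
  C-F: 1 × 476 = 476
  C-H: 7 × 429 = 3003
  Σ(formed) = 4195 kJ
ΔH = Σ(broken) − Σ(formed) = 4112 − 4195 = −83 kJ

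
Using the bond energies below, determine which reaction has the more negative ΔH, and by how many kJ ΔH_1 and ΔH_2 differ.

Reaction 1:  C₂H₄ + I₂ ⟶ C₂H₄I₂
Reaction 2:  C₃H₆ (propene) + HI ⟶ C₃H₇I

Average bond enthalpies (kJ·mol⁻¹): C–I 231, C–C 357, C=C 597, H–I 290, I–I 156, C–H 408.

Reaction 2, by 43 kJ

Reaction 1:
  Bonds broken (reactants):
    C–H: 4 × 408 = 1632
    C=C: 1 × 597 = 597
    I–I: 1 × 156 = 156
    Σ(broken) = 2385 kJ
  Bonds formed (products):
    C–C: 1 × 357 = 357
    C–H: 4 × 408 = 1632
    C–I: 2 × 231 = 462
    Σ(formed) = 2451 kJ
  ΔH_1 = 2385 − 2451 = −66 kJ
Reaction 2:
  Bonds broken (reactants):
    C–C: 1 × 357 = 357
    C–H: 6 × 408 = 2448
    C=C: 1 × 597 = 597
    H–I: 1 × 290 = 290
    Σ(broken) = 3692 kJ
  Bonds formed (products):
    C–C: 2 × 357 = 714
    C–H: 7 × 408 = 2856
    C–I: 1 × 231 = 231
    Σ(formed) = 3801 kJ
  ΔH_2 = 3692 − 3801 = −109 kJ
ΔH_1 − ΔH_2 = +43 kJ, so reaction 2 has the more negative ΔH; |ΔH_1 − ΔH_2| = 43 kJ.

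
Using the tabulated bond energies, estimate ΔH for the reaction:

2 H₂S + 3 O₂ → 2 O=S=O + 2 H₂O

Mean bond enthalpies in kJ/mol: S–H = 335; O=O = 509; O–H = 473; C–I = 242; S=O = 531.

ΔH ≈ −1149 kJ

Bonds broken (reactants):
  O=O: 3 × 509 = 1527
  S–H: 4 × 335 = 1340
  Σ(broken) = 2867 kJ
Bonds formed (products):
  O–H: 4 × 473 = 1892
  S=O: 4 × 531 = 2124
  Σ(formed) = 4016 kJ
ΔH = Σ(broken) − Σ(formed) = 2867 − 4016 = −1149 kJ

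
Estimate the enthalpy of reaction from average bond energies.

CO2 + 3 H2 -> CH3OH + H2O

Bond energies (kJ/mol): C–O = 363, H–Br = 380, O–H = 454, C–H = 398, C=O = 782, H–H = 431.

ΔH ≈ −62 kJ

Bonds broken (reactants):
  C=O: 2 × 782 = 1564
  H–H: 3 × 431 = 1293
  Σ(broken) = 2857 kJ
Bonds formed (products):
  C–H: 3 × 398 = 1194
  C–O: 1 × 363 = 363
  O–H: 3 × 454 = 1362
  Σ(formed) = 2919 kJ
ΔH = Σ(broken) − Σ(formed) = 2857 − 2919 = −62 kJ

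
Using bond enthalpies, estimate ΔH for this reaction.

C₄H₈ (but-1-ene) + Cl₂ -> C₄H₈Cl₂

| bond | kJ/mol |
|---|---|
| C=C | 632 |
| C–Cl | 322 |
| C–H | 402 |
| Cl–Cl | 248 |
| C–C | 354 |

ΔH ≈ −118 kJ

Bonds broken (reactants):
  C–C: 2 × 354 = 708
  C–H: 8 × 402 = 3216
  C=C: 1 × 632 = 632
  Cl–Cl: 1 × 248 = 248
  Σ(broken) = 4804 kJ
Bonds formed (products):
  C–C: 3 × 354 = 1062
  C–Cl: 2 × 322 = 644
  C–H: 8 × 402 = 3216
  Σ(formed) = 4922 kJ
ΔH = Σ(broken) − Σ(formed) = 4804 − 4922 = −118 kJ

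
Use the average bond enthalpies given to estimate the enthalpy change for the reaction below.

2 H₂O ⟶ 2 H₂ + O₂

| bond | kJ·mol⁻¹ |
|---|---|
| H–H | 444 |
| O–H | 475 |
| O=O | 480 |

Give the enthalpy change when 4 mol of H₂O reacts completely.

ΔH = +1064 kJ

Bonds broken (reactants):
  O–H: 4 × 475 = 1900
  Σ(broken) = 1900 kJ
Bonds formed (products):
  H–H: 2 × 444 = 888
  O=O: 1 × 480 = 480
  Σ(formed) = 1368 kJ
ΔH = Σ(broken) − Σ(formed) = 1900 − 1368 = +532 kJ
For 2× the reaction as written: 2 × (+532) = +1064 kJ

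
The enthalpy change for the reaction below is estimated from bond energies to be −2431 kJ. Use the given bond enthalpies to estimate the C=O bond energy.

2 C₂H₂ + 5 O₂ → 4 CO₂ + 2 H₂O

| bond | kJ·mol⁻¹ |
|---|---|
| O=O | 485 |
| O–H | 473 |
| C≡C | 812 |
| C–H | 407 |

Let D be the C=O bond energy.
Σ(broken) = 2×812 + 4×407 + 5×485 = 5677
Σ(formed) = 8×D + 4×473 = 1892 + 8D
ΔH = Σ(broken) − Σ(formed) = (5677) − (1892 + 8D) = +3785 − 8D
Setting this equal to −2431 kJ gives 8D = 6216, so D = 777 kJ/mol.

D(C=O) ≈ 777 kJ/mol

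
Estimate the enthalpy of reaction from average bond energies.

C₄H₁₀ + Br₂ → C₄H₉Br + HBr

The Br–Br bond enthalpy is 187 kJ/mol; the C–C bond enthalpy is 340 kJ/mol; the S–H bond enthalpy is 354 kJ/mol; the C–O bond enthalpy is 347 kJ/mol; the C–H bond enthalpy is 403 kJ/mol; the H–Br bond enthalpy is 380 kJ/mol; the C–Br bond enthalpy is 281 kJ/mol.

Bonds broken (reactants):
  Br–Br: 1 × 187 = 187
  C–C: 3 × 340 = 1020
  C–H: 10 × 403 = 4030
  Σ(broken) = 5237 kJ
Bonds formed (products):
  C–Br: 1 × 281 = 281
  C–C: 3 × 340 = 1020
  C–H: 9 × 403 = 3627
  H–Br: 1 × 380 = 380
  Σ(formed) = 5308 kJ
ΔH = Σ(broken) − Σ(formed) = 5237 − 5308 = −71 kJ

ΔH ≈ −71 kJ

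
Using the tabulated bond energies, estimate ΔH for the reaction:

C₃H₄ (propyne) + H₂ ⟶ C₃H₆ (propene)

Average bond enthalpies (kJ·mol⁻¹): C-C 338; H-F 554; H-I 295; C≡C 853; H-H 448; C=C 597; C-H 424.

ΔH ≈ −144 kJ

Bonds broken (reactants):
  C≡C: 1 × 853 = 853
  C-C: 1 × 338 = 338
  C-H: 4 × 424 = 1696
  H-H: 1 × 448 = 448
  Σ(broken) = 3335 kJ
Bonds formed (products):
  C-C: 1 × 338 = 338
  C-H: 6 × 424 = 2544
  C=C: 1 × 597 = 597
  Σ(formed) = 3479 kJ
ΔH = Σ(broken) − Σ(formed) = 3335 − 3479 = −144 kJ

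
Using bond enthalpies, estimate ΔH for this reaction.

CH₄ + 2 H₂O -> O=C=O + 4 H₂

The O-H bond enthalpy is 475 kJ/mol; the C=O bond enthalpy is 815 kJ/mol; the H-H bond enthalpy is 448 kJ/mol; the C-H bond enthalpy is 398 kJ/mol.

ΔH ≈ +70 kJ

Bonds broken (reactants):
  C-H: 4 × 398 = 1592
  O-H: 4 × 475 = 1900
  Σ(broken) = 3492 kJ
Bonds formed (products):
  C=O: 2 × 815 = 1630
  H-H: 4 × 448 = 1792
  Σ(formed) = 3422 kJ
ΔH = Σ(broken) − Σ(formed) = 3492 − 3422 = +70 kJ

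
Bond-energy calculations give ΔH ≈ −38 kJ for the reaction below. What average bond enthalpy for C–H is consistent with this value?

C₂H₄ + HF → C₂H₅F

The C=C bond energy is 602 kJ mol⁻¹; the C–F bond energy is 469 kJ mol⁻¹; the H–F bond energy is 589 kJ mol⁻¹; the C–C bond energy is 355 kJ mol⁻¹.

Let D be the C–H bond energy.
Σ(broken) = 4×D + 1×602 + 1×589 = 1191 + 4D
Σ(formed) = 1×355 + 1×469 + 5×D = 824 + 5D
ΔH = Σ(broken) − Σ(formed) = (1191 + 4D) − (824 + 5D) = +367 − D
Setting this equal to −38 kJ gives D = 405 kJ/mol.

D(C–H) ≈ 405 kJ/mol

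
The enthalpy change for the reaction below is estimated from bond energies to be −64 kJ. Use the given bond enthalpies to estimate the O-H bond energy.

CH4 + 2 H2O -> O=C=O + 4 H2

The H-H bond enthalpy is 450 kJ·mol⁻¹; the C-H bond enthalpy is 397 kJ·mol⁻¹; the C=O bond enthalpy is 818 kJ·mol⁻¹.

D(O-H) ≈ 446 kJ/mol

Let D be the O-H bond energy.
Σ(broken) = 4×397 + 4×D = 1588 + 4D
Σ(formed) = 2×818 + 4×450 = 3436
ΔH = Σ(broken) − Σ(formed) = (1588 + 4D) − (3436) = −1848 + 4D
Setting this equal to −64 kJ gives 4D = 1784, so D = 446 kJ/mol.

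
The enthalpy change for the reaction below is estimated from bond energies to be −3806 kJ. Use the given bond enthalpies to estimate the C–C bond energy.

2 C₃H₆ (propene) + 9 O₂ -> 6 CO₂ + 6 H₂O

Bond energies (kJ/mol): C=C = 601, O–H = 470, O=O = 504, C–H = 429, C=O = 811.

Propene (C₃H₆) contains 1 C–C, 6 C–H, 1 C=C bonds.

Let D be the C–C bond energy.
Σ(broken) = 2×D + 12×429 + 2×601 + 9×504 = 10886 + 2D
Σ(formed) = 12×811 + 12×470 = 15372
ΔH = Σ(broken) − Σ(formed) = (10886 + 2D) − (15372) = −4486 + 2D
Setting this equal to −3806 kJ gives 2D = 680, so D = 340 kJ/mol.

D(C–C) ≈ 340 kJ/mol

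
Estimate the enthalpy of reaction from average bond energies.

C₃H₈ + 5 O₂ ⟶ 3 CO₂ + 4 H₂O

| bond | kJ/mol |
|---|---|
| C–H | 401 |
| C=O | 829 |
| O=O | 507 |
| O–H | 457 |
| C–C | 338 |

Bonds broken (reactants):
  C–C: 2 × 338 = 676
  C–H: 8 × 401 = 3208
  O=O: 5 × 507 = 2535
  Σ(broken) = 6419 kJ
Bonds formed (products):
  C=O: 6 × 829 = 4974
  O–H: 8 × 457 = 3656
  Σ(formed) = 8630 kJ
ΔH = Σ(broken) − Σ(formed) = 6419 − 8630 = −2211 kJ

ΔH ≈ −2211 kJ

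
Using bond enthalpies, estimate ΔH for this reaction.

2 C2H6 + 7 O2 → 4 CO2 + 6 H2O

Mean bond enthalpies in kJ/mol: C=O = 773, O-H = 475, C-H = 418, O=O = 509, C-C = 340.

Bonds broken (reactants):
  C-C: 2 × 340 = 680
  C-H: 12 × 418 = 5016
  O=O: 7 × 509 = 3563
  Σ(broken) = 9259 kJ
Bonds formed (products):
  C=O: 8 × 773 = 6184
  O-H: 12 × 475 = 5700
  Σ(formed) = 11884 kJ
ΔH = Σ(broken) − Σ(formed) = 9259 − 11884 = −2625 kJ

ΔH ≈ −2625 kJ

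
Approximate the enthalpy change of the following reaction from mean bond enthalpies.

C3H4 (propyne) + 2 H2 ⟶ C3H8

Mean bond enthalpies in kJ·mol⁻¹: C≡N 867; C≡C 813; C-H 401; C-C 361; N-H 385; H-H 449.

ΔH ≈ −254 kJ

Bonds broken (reactants):
  C≡C: 1 × 813 = 813
  C-C: 1 × 361 = 361
  C-H: 4 × 401 = 1604
  H-H: 2 × 449 = 898
  Σ(broken) = 3676 kJ
Bonds formed (products):
  C-C: 2 × 361 = 722
  C-H: 8 × 401 = 3208
  Σ(formed) = 3930 kJ
ΔH = Σ(broken) − Σ(formed) = 3676 − 3930 = −254 kJ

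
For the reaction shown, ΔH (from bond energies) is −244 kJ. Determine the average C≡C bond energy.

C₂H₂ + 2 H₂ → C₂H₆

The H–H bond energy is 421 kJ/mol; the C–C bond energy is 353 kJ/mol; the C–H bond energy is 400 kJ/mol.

D(C≡C) ≈ 867 kJ/mol

Let D be the C≡C bond energy.
Σ(broken) = 1×D + 2×400 + 2×421 = 1642 + D
Σ(formed) = 1×353 + 6×400 = 2753
ΔH = Σ(broken) − Σ(formed) = (1642 + D) − (2753) = −1111 + D
Setting this equal to −244 kJ gives D = 867 kJ/mol.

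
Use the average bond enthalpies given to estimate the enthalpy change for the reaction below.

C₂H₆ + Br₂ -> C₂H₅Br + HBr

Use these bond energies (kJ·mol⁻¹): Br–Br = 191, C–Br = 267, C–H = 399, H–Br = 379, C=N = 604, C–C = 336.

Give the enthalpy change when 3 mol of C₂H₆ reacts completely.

Bonds broken (reactants):
  Br–Br: 1 × 191 = 191
  C–C: 1 × 336 = 336
  C–H: 6 × 399 = 2394
  Σ(broken) = 2921 kJ
Bonds formed (products):
  C–Br: 1 × 267 = 267
  C–C: 1 × 336 = 336
  C–H: 5 × 399 = 1995
  H–Br: 1 × 379 = 379
  Σ(formed) = 2977 kJ
ΔH = Σ(broken) − Σ(formed) = 2921 − 2977 = −56 kJ
For 3× the reaction as written: 3 × (−56) = −168 kJ

ΔH = −168 kJ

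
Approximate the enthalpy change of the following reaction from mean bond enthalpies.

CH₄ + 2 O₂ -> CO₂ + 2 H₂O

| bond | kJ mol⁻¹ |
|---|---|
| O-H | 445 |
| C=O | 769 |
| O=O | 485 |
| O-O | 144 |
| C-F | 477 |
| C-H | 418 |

Bonds broken (reactants):
  C-H: 4 × 418 = 1672
  O=O: 2 × 485 = 970
  Σ(broken) = 2642 kJ
Bonds formed (products):
  C=O: 2 × 769 = 1538
  O-H: 4 × 445 = 1780
  Σ(formed) = 3318 kJ
ΔH = Σ(broken) − Σ(formed) = 2642 − 3318 = −676 kJ

ΔH ≈ −676 kJ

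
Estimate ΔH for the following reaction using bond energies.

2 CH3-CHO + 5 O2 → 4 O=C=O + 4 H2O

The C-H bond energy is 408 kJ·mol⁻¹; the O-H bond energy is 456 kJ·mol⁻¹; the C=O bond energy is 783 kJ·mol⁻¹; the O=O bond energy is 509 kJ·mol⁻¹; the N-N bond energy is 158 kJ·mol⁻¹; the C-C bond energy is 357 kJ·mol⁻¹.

Bonds broken (reactants):
  C-C: 2 × 357 = 714
  C-H: 8 × 408 = 3264
  C=O: 2 × 783 = 1566
  O=O: 5 × 509 = 2545
  Σ(broken) = 8089 kJ
Bonds formed (products):
  C=O: 8 × 783 = 6264
  O-H: 8 × 456 = 3648
  Σ(formed) = 9912 kJ
ΔH = Σ(broken) − Σ(formed) = 8089 − 9912 = −1823 kJ

ΔH ≈ −1823 kJ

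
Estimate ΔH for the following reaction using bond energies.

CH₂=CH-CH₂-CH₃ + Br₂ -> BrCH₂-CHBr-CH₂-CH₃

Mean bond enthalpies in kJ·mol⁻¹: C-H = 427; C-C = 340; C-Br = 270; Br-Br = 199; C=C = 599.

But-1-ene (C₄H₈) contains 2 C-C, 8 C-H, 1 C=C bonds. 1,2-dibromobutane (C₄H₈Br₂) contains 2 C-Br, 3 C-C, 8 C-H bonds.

Bonds broken (reactants):
  Br-Br: 1 × 199 = 199
  C-C: 2 × 340 = 680
  C-H: 8 × 427 = 3416
  C=C: 1 × 599 = 599
  Σ(broken) = 4894 kJ
Bonds formed (products):
  C-Br: 2 × 270 = 540
  C-C: 3 × 340 = 1020
  C-H: 8 × 427 = 3416
  Σ(formed) = 4976 kJ
ΔH = Σ(broken) − Σ(formed) = 4894 − 4976 = −82 kJ

ΔH ≈ −82 kJ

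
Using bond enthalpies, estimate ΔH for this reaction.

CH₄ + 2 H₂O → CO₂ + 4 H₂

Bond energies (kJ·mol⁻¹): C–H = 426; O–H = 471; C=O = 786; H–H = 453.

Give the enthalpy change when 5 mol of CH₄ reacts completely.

ΔH = +1020 kJ

Bonds broken (reactants):
  C–H: 4 × 426 = 1704
  O–H: 4 × 471 = 1884
  Σ(broken) = 3588 kJ
Bonds formed (products):
  C=O: 2 × 786 = 1572
  H–H: 4 × 453 = 1812
  Σ(formed) = 3384 kJ
ΔH = Σ(broken) − Σ(formed) = 3588 − 3384 = +204 kJ
For 5× the reaction as written: 5 × (+204) = +1020 kJ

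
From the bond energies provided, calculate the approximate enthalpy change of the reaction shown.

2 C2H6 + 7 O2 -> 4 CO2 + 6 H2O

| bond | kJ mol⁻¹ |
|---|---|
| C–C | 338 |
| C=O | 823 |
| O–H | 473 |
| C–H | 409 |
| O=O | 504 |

ΔH ≈ −3148 kJ

Bonds broken (reactants):
  C–C: 2 × 338 = 676
  C–H: 12 × 409 = 4908
  O=O: 7 × 504 = 3528
  Σ(broken) = 9112 kJ
Bonds formed (products):
  C=O: 8 × 823 = 6584
  O–H: 12 × 473 = 5676
  Σ(formed) = 12260 kJ
ΔH = Σ(broken) − Σ(formed) = 9112 − 12260 = −3148 kJ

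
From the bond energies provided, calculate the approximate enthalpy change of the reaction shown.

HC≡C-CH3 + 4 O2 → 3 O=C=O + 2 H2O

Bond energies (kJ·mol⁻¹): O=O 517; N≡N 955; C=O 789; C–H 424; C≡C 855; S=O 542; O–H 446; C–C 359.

Bonds broken (reactants):
  C≡C: 1 × 855 = 855
  C–C: 1 × 359 = 359
  C–H: 4 × 424 = 1696
  O=O: 4 × 517 = 2068
  Σ(broken) = 4978 kJ
Bonds formed (products):
  C=O: 6 × 789 = 4734
  O–H: 4 × 446 = 1784
  Σ(formed) = 6518 kJ
ΔH = Σ(broken) − Σ(formed) = 4978 − 6518 = −1540 kJ

ΔH ≈ −1540 kJ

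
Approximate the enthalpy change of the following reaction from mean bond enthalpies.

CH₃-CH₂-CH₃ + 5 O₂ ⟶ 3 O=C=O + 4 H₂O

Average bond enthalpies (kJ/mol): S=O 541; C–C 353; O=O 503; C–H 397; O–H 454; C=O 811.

ΔH ≈ −2101 kJ

Bonds broken (reactants):
  C–C: 2 × 353 = 706
  C–H: 8 × 397 = 3176
  O=O: 5 × 503 = 2515
  Σ(broken) = 6397 kJ
Bonds formed (products):
  C=O: 6 × 811 = 4866
  O–H: 8 × 454 = 3632
  Σ(formed) = 8498 kJ
ΔH = Σ(broken) − Σ(formed) = 6397 − 8498 = −2101 kJ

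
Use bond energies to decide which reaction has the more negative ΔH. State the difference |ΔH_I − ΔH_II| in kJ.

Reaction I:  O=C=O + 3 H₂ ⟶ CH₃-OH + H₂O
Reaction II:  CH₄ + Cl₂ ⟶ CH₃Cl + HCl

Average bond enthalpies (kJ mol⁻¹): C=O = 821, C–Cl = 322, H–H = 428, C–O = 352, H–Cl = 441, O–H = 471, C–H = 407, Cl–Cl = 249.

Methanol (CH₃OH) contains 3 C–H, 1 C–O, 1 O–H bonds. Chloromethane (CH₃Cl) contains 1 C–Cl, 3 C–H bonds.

Reaction II, by 47 kJ

Reaction I:
  Bonds broken (reactants):
    C=O: 2 × 821 = 1642
    H–H: 3 × 428 = 1284
    Σ(broken) = 2926 kJ
  Bonds formed (products):
    C–H: 3 × 407 = 1221
    C–O: 1 × 352 = 352
    O–H: 3 × 471 = 1413
    Σ(formed) = 2986 kJ
  ΔH_I = 2926 − 2986 = −60 kJ
Reaction II:
  Bonds broken (reactants):
    C–H: 4 × 407 = 1628
    Cl–Cl: 1 × 249 = 249
    Σ(broken) = 1877 kJ
  Bonds formed (products):
    C–Cl: 1 × 322 = 322
    C–H: 3 × 407 = 1221
    H–Cl: 1 × 441 = 441
    Σ(formed) = 1984 kJ
  ΔH_II = 1877 − 1984 = −107 kJ
ΔH_I − ΔH_II = +47 kJ, so reaction II has the more negative ΔH; |ΔH_I − ΔH_II| = 47 kJ.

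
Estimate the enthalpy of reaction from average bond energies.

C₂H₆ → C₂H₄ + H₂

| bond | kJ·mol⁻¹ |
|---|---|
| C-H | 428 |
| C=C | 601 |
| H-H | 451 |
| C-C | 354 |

ΔH ≈ +158 kJ

Bonds broken (reactants):
  C-C: 1 × 354 = 354
  C-H: 6 × 428 = 2568
  Σ(broken) = 2922 kJ
Bonds formed (products):
  C-H: 4 × 428 = 1712
  C=C: 1 × 601 = 601
  H-H: 1 × 451 = 451
  Σ(formed) = 2764 kJ
ΔH = Σ(broken) − Σ(formed) = 2922 − 2764 = +158 kJ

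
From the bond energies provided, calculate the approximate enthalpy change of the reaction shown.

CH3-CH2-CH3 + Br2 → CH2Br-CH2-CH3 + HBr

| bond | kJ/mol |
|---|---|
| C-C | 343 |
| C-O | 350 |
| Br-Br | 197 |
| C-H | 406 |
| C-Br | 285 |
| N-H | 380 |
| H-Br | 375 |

Bonds broken (reactants):
  Br-Br: 1 × 197 = 197
  C-C: 2 × 343 = 686
  C-H: 8 × 406 = 3248
  Σ(broken) = 4131 kJ
Bonds formed (products):
  C-Br: 1 × 285 = 285
  C-C: 2 × 343 = 686
  C-H: 7 × 406 = 2842
  H-Br: 1 × 375 = 375
  Σ(formed) = 4188 kJ
ΔH = Σ(broken) − Σ(formed) = 4131 − 4188 = −57 kJ

ΔH ≈ −57 kJ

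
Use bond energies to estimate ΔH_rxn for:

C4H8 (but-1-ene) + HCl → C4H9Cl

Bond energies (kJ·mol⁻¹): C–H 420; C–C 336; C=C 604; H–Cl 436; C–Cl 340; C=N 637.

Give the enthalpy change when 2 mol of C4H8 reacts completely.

Bonds broken (reactants):
  C–C: 2 × 336 = 672
  C–H: 8 × 420 = 3360
  C=C: 1 × 604 = 604
  H–Cl: 1 × 436 = 436
  Σ(broken) = 5072 kJ
Bonds formed (products):
  C–C: 3 × 336 = 1008
  C–Cl: 1 × 340 = 340
  C–H: 9 × 420 = 3780
  Σ(formed) = 5128 kJ
ΔH = Σ(broken) − Σ(formed) = 5072 − 5128 = −56 kJ
For 2× the reaction as written: 2 × (−56) = −112 kJ

ΔH = −112 kJ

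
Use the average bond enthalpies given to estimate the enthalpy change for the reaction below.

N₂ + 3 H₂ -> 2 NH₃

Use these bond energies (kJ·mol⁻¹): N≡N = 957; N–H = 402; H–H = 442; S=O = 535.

Bonds broken (reactants):
  H–H: 3 × 442 = 1326
  N≡N: 1 × 957 = 957
  Σ(broken) = 2283 kJ
Bonds formed (products):
  N–H: 6 × 402 = 2412
  Σ(formed) = 2412 kJ
ΔH = Σ(broken) − Σ(formed) = 2283 − 2412 = −129 kJ

ΔH ≈ −129 kJ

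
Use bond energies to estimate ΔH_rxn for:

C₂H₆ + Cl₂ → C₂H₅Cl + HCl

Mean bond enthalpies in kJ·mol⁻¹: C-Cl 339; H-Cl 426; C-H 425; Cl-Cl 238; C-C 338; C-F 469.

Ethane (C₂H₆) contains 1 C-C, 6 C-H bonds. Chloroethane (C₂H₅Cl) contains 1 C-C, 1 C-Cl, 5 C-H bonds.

Bonds broken (reactants):
  C-C: 1 × 338 = 338
  C-H: 6 × 425 = 2550
  Cl-Cl: 1 × 238 = 238
  Σ(broken) = 3126 kJ
Bonds formed (products):
  C-C: 1 × 338 = 338
  C-Cl: 1 × 339 = 339
  C-H: 5 × 425 = 2125
  H-Cl: 1 × 426 = 426
  Σ(formed) = 3228 kJ
ΔH = Σ(broken) − Σ(formed) = 3126 − 3228 = −102 kJ

ΔH ≈ −102 kJ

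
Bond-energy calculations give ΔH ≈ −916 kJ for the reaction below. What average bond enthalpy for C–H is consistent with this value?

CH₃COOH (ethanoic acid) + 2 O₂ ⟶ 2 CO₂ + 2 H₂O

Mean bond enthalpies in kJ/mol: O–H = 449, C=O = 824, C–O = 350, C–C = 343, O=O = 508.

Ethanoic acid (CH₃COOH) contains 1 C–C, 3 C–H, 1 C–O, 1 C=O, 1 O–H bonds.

Let D be the C–H bond energy.
Σ(broken) = 1×343 + 3×D + 1×350 + 1×824 + 1×449 + 2×508 = 2982 + 3D
Σ(formed) = 4×824 + 4×449 = 5092
ΔH = Σ(broken) − Σ(formed) = (2982 + 3D) − (5092) = −2110 + 3D
Setting this equal to −916 kJ gives 3D = 1194, so D = 398 kJ/mol.

D(C–H) ≈ 398 kJ/mol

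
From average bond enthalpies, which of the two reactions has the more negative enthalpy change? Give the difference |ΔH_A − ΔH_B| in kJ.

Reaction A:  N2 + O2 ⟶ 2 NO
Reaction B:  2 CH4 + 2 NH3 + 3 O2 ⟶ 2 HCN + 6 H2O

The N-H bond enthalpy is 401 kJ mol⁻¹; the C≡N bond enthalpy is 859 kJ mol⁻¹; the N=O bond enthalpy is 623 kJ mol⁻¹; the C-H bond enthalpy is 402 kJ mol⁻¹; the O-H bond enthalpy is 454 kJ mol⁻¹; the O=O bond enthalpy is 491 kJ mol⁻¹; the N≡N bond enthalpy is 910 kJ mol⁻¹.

Reaction A:
  Bonds broken (reactants):
    N≡N: 1 × 910 = 910
    O=O: 1 × 491 = 491
    Σ(broken) = 1401 kJ
  Bonds formed (products):
    N=O: 2 × 623 = 1246
    Σ(formed) = 1246 kJ
  ΔH_A = 1401 − 1246 = +155 kJ
Reaction B:
  Bonds broken (reactants):
    C-H: 8 × 402 = 3216
    N-H: 6 × 401 = 2406
    O=O: 3 × 491 = 1473
    Σ(broken) = 7095 kJ
  Bonds formed (products):
    C≡N: 2 × 859 = 1718
    C-H: 2 × 402 = 804
    O-H: 12 × 454 = 5448
    Σ(formed) = 7970 kJ
  ΔH_B = 7095 − 7970 = −875 kJ
ΔH_A − ΔH_B = +1030 kJ, so reaction B has the more negative ΔH; |ΔH_A − ΔH_B| = 1030 kJ.

Reaction B, by 1030 kJ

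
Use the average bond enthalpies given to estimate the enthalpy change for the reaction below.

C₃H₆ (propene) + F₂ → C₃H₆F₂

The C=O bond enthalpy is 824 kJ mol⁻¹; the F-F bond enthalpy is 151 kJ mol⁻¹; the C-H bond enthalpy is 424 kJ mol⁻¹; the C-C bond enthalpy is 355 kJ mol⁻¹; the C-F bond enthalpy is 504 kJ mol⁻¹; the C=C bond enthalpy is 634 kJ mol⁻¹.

Bonds broken (reactants):
  C-C: 1 × 355 = 355
  C-H: 6 × 424 = 2544
  C=C: 1 × 634 = 634
  F-F: 1 × 151 = 151
  Σ(broken) = 3684 kJ
Bonds formed (products):
  C-C: 2 × 355 = 710
  C-F: 2 × 504 = 1008
  C-H: 6 × 424 = 2544
  Σ(formed) = 4262 kJ
ΔH = Σ(broken) − Σ(formed) = 3684 − 4262 = −578 kJ

ΔH ≈ −578 kJ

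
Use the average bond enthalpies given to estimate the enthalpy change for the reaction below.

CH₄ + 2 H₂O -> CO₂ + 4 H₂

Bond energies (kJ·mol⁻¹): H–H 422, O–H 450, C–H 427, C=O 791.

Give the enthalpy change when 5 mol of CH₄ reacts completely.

ΔH = +1190 kJ

Bonds broken (reactants):
  C–H: 4 × 427 = 1708
  O–H: 4 × 450 = 1800
  Σ(broken) = 3508 kJ
Bonds formed (products):
  C=O: 2 × 791 = 1582
  H–H: 4 × 422 = 1688
  Σ(formed) = 3270 kJ
ΔH = Σ(broken) − Σ(formed) = 3508 − 3270 = +238 kJ
For 5× the reaction as written: 5 × (+238) = +1190 kJ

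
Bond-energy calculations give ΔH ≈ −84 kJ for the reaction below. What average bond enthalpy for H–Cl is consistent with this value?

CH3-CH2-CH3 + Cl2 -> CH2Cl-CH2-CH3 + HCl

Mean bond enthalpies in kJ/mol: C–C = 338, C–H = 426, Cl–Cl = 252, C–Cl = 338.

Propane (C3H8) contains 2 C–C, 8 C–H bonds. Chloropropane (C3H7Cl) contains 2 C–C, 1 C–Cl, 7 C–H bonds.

D(H–Cl) ≈ 424 kJ/mol

Let D be the H–Cl bond energy.
Σ(broken) = 2×338 + 8×426 + 1×252 = 4336
Σ(formed) = 2×338 + 1×338 + 7×426 + 1×D = 3996 + D
ΔH = Σ(broken) − Σ(formed) = (4336) − (3996 + D) = +340 − D
Setting this equal to −84 kJ gives D = 424 kJ/mol.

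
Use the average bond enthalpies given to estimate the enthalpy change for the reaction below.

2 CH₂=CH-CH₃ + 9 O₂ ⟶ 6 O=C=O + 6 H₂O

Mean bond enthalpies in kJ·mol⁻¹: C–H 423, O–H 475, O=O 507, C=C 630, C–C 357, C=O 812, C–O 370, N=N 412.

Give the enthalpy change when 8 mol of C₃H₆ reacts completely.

ΔH = −15324 kJ

Bonds broken (reactants):
  C–C: 2 × 357 = 714
  C–H: 12 × 423 = 5076
  C=C: 2 × 630 = 1260
  O=O: 9 × 507 = 4563
  Σ(broken) = 11613 kJ
Bonds formed (products):
  C=O: 12 × 812 = 9744
  O–H: 12 × 475 = 5700
  Σ(formed) = 15444 kJ
ΔH = Σ(broken) − Σ(formed) = 11613 − 15444 = −3831 kJ
For 4× the reaction as written: 4 × (−3831) = −15324 kJ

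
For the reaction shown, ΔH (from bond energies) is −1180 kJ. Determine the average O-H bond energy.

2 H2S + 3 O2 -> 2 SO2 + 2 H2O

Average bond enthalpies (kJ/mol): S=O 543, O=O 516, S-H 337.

D(O-H) ≈ 476 kJ/mol

Let D be the O-H bond energy.
Σ(broken) = 3×516 + 4×337 = 2896
Σ(formed) = 4×D + 4×543 = 2172 + 4D
ΔH = Σ(broken) − Σ(formed) = (2896) − (2172 + 4D) = +724 − 4D
Setting this equal to −1180 kJ gives 4D = 1904, so D = 476 kJ/mol.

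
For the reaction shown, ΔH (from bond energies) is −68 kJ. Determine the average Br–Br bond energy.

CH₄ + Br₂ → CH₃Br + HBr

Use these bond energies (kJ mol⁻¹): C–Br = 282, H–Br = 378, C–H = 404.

Let D be the Br–Br bond energy.
Σ(broken) = 1×D + 4×404 = 1616 + D
Σ(formed) = 1×282 + 3×404 + 1×378 = 1872
ΔH = Σ(broken) − Σ(formed) = (1616 + D) − (1872) = −256 + D
Setting this equal to −68 kJ gives D = 188 kJ/mol.

D(Br–Br) ≈ 188 kJ/mol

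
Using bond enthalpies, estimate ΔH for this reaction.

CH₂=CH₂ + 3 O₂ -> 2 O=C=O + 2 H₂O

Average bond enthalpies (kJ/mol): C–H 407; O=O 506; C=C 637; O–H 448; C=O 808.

Bonds broken (reactants):
  C–H: 4 × 407 = 1628
  C=C: 1 × 637 = 637
  O=O: 3 × 506 = 1518
  Σ(broken) = 3783 kJ
Bonds formed (products):
  C=O: 4 × 808 = 3232
  O–H: 4 × 448 = 1792
  Σ(formed) = 5024 kJ
ΔH = Σ(broken) − Σ(formed) = 3783 − 5024 = −1241 kJ

ΔH ≈ −1241 kJ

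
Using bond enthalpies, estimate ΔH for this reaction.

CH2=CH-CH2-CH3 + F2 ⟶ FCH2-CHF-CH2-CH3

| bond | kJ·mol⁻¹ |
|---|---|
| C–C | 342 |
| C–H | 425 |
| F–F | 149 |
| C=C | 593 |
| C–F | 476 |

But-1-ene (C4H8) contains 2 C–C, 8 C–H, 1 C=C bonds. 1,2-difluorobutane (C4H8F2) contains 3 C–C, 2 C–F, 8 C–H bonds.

Bonds broken (reactants):
  C–C: 2 × 342 = 684
  C–H: 8 × 425 = 3400
  C=C: 1 × 593 = 593
  F–F: 1 × 149 = 149
  Σ(broken) = 4826 kJ
Bonds formed (products):
  C–C: 3 × 342 = 1026
  C–F: 2 × 476 = 952
  C–H: 8 × 425 = 3400
  Σ(formed) = 5378 kJ
ΔH = Σ(broken) − Σ(formed) = 4826 − 5378 = −552 kJ

ΔH ≈ −552 kJ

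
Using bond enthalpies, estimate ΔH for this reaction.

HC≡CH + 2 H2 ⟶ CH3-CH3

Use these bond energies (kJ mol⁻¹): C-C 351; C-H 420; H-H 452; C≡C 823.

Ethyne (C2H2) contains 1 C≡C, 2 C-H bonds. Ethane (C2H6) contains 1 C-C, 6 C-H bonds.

Bonds broken (reactants):
  C≡C: 1 × 823 = 823
  C-H: 2 × 420 = 840
  H-H: 2 × 452 = 904
  Σ(broken) = 2567 kJ
Bonds formed (products):
  C-C: 1 × 351 = 351
  C-H: 6 × 420 = 2520
  Σ(formed) = 2871 kJ
ΔH = Σ(broken) − Σ(formed) = 2567 − 2871 = −304 kJ

ΔH ≈ −304 kJ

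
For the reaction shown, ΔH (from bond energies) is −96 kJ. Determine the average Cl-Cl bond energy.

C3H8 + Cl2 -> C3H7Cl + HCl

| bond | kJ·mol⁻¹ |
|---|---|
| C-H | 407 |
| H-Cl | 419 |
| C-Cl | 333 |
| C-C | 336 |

D(Cl-Cl) ≈ 249 kJ/mol

Let D be the Cl-Cl bond energy.
Σ(broken) = 2×336 + 8×407 + 1×D = 3928 + D
Σ(formed) = 2×336 + 1×333 + 7×407 + 1×419 = 4273
ΔH = Σ(broken) − Σ(formed) = (3928 + D) − (4273) = −345 + D
Setting this equal to −96 kJ gives D = 249 kJ/mol.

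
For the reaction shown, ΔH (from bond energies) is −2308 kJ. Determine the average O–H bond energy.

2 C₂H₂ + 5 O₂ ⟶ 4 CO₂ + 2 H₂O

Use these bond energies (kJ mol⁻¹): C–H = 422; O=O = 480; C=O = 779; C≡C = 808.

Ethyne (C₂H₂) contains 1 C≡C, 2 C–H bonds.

D(O–H) ≈ 445 kJ/mol

Let D be the O–H bond energy.
Σ(broken) = 2×808 + 4×422 + 5×480 = 5704
Σ(formed) = 8×779 + 4×D = 6232 + 4D
ΔH = Σ(broken) − Σ(formed) = (5704) − (6232 + 4D) = −528 − 4D
Setting this equal to −2308 kJ gives 4D = 1780, so D = 445 kJ/mol.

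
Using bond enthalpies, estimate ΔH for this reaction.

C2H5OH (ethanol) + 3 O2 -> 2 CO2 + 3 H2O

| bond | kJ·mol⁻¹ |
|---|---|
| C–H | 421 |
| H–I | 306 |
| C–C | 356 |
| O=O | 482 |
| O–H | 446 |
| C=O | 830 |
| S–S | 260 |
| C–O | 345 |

ΔH ≈ −1298 kJ

Bonds broken (reactants):
  C–C: 1 × 356 = 356
  C–H: 5 × 421 = 2105
  C–O: 1 × 345 = 345
  O–H: 1 × 446 = 446
  O=O: 3 × 482 = 1446
  Σ(broken) = 4698 kJ
Bonds formed (products):
  C=O: 4 × 830 = 3320
  O–H: 6 × 446 = 2676
  Σ(formed) = 5996 kJ
ΔH = Σ(broken) − Σ(formed) = 4698 − 5996 = −1298 kJ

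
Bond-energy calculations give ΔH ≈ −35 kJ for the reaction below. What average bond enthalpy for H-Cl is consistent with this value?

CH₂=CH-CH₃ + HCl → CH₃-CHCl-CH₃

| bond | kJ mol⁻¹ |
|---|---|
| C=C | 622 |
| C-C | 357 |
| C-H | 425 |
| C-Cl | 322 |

D(H-Cl) ≈ 447 kJ/mol

Let D be the H-Cl bond energy.
Σ(broken) = 1×357 + 6×425 + 1×622 + 1×D = 3529 + D
Σ(formed) = 2×357 + 1×322 + 7×425 = 4011
ΔH = Σ(broken) − Σ(formed) = (3529 + D) − (4011) = −482 + D
Setting this equal to −35 kJ gives D = 447 kJ/mol.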